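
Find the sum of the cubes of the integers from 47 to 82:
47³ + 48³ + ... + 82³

Use ∑_{k=1}^{n} k³ = [n(n+1)/2]², then subtract the first 46 terms.
∑_{k=1}^{82} k³ = [82×83/2]² = 3403² = 11580409
∑_{k=1}^{46} k³ = [46×47/2]² = 1081² = 1168561
∑_{k=47}^{82} k³ = 11580409 - 1168561 = 10411848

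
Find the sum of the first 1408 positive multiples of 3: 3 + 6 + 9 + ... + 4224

Factor out 3: = 3(1 + 2 + ... + 1408) = 3 × n(n+1)/2
= 3 × 1408×1409/2
= 3 × 991936
= 2975808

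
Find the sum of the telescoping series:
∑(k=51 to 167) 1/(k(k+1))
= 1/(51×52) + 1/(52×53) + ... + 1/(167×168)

Partial fractions: 1/(k(k+1)) = 1/k - 1/(k+1)
The series telescopes:
= (1/51 - 1/52) + (1/52 - 1/53) + ... + (1/167 - 1/168)
= 1/51 - 1/168
= 13/952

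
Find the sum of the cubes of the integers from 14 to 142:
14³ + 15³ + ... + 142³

Use ∑_{k=1}^{n} k³ = [n(n+1)/2]², then subtract the first 13 terms.
∑_{k=1}^{142} k³ = [142×143/2]² = 10153² = 103083409
∑_{k=1}^{13} k³ = [13×14/2]² = 91² = 8281
∑_{k=14}^{142} k³ = 103083409 - 8281 = 103075128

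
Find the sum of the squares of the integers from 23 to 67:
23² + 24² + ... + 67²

Use ∑_{k=1}^{n} k² = n(n+1)(2n+1)/6, then subtract the first 22 terms.
∑_{k=1}^{67} k² = 67×68×135/6 = 102510
∑_{k=1}^{22} k² = 22×23×45/6 = 3795
∑_{k=23}^{67} k² = 102510 - 3795 = 98715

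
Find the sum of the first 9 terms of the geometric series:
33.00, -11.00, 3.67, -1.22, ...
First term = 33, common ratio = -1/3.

Sₙ = a(1 - rⁿ) / (1 - r)
S_9 = 33(1 - (-1/3)^9) / (1 - (-1/3))
S_9 = 33(1 - (-1/19683)) / (4/3)
S_9 = 54131/2187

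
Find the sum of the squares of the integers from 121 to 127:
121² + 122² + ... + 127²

Use ∑_{k=1}^{n} k² = n(n+1)(2n+1)/6, then subtract the first 120 terms.
∑_{k=1}^{127} k² = 127×128×255/6 = 690880
∑_{k=1}^{120} k² = 120×121×241/6 = 583220
∑_{k=121}^{127} k² = 690880 - 583220 = 107660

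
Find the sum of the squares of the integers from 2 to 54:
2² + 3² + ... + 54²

Use ∑_{k=1}^{n} k² = n(n+1)(2n+1)/6, then subtract the first 1 terms.
∑_{k=1}^{54} k² = 54×55×109/6 = 53955
∑_{k=1}^{1} k² = 1×2×3/6 = 1
∑_{k=2}^{54} k² = 53955 - 1 = 53954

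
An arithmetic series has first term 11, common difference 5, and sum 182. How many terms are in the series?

Using S = n/2 × [2a + (n-1)d]
182 = n/2 × [2(11) + (n-1)(5)]
182 = n/2 × [22 + 5n - 5]
364 = n × [17 + 5n]
5n² + (17)n - 364 = 0
Discriminant: Δ = (17)² - 4(5)(-364) = 289 + 7280 = 7569
√Δ = 87
n = [-(17) + √Δ] / (2·5) = (-17 + 87) / 10 = 70 / 10 = 7
(The negative root is discarded since n must be a positive integer.)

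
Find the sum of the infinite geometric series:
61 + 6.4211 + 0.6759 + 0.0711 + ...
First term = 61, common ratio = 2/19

For |r| < 1, S = a / (1 - r)
S = 61 / (1 - (2/19))
S = 61 / (17/19)
S = 1159/17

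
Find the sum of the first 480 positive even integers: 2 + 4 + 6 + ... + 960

Sum of first n even numbers = n(n+1)
= 480×481
= 230880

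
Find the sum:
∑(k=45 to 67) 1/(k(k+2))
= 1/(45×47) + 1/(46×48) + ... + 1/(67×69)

Partial fractions: 1/(k(k+2)) = (1/2)[1/k - 1/(k+2)]
Telescoping leaves the first two and last two terms:
= (1/2)[1/45 + 1/46 - 1/68 - 1/69]
= 1039/140760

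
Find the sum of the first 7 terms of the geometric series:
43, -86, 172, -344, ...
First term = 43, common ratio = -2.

Sₙ = a(1 - rⁿ) / (1 - r)
S_7 = 43(1 - (-2)^7) / (1 - (-2))
S_7 = 43(1 - (-128)) / (3)
S_7 = 1849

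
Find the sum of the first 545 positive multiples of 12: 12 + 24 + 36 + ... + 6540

Factor out 12: = 12(1 + 2 + ... + 545) = 12 × n(n+1)/2
= 12 × 545×546/2
= 12 × 148785
= 1785420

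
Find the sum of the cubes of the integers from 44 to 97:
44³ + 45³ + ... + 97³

Use ∑_{k=1}^{n} k³ = [n(n+1)/2]², then subtract the first 43 terms.
∑_{k=1}^{97} k³ = [97×98/2]² = 4753² = 22591009
∑_{k=1}^{43} k³ = [43×44/2]² = 946² = 894916
∑_{k=44}^{97} k³ = 22591009 - 894916 = 21696093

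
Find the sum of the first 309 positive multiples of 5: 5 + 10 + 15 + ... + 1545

Factor out 5: = 5(1 + 2 + ... + 309) = 5 × n(n+1)/2
= 5 × 309×310/2
= 5 × 47895
= 239475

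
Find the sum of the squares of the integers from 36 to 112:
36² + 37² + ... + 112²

Use ∑_{k=1}^{n} k² = n(n+1)(2n+1)/6, then subtract the first 35 terms.
∑_{k=1}^{112} k² = 112×113×225/6 = 474600
∑_{k=1}^{35} k² = 35×36×71/6 = 14910
∑_{k=36}^{112} k² = 474600 - 14910 = 459690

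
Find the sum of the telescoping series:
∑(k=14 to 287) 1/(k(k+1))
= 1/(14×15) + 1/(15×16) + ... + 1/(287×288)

Partial fractions: 1/(k(k+1)) = 1/k - 1/(k+1)
The series telescopes:
= (1/14 - 1/15) + (1/15 - 1/16) + ... + (1/287 - 1/288)
= 1/14 - 1/288
= 137/2016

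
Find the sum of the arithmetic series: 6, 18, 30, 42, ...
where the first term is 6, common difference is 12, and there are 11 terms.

Sₙ = n/2 × (first + last)
Last term = a + (n-1)d = 6 + (11-1)×12 = 126
S_11 = 11/2 × (6 + 126)
S_11 = 11/2 × 132 = 726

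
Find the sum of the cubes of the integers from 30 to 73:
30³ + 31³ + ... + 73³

Use ∑_{k=1}^{n} k³ = [n(n+1)/2]², then subtract the first 29 terms.
∑_{k=1}^{73} k³ = [73×74/2]² = 2701² = 7295401
∑_{k=1}^{29} k³ = [29×30/2]² = 435² = 189225
∑_{k=30}^{73} k³ = 7295401 - 189225 = 7106176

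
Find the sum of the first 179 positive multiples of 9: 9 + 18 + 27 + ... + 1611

Factor out 9: = 9(1 + 2 + ... + 179) = 9 × n(n+1)/2
= 9 × 179×180/2
= 9 × 16110
= 144990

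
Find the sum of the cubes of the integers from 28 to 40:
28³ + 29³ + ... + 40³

Use ∑_{k=1}^{n} k³ = [n(n+1)/2]², then subtract the first 27 terms.
∑_{k=1}^{40} k³ = [40×41/2]² = 820² = 672400
∑_{k=1}^{27} k³ = [27×28/2]² = 378² = 142884
∑_{k=28}^{40} k³ = 672400 - 142884 = 529516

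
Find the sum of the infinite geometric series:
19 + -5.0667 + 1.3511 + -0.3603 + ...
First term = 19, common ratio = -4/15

For |r| < 1, S = a / (1 - r)
S = 19 / (1 - (-4/15))
S = 19 / (19/15)
S = 15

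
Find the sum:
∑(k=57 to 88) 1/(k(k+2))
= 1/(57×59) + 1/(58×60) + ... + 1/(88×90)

Partial fractions: 1/(k(k+2)) = (1/2)[1/k - 1/(k+2)]
Telescoping leaves the first two and last two terms:
= (1/2)[1/57 + 1/58 - 1/89 - 1/90]
= 13724/2206755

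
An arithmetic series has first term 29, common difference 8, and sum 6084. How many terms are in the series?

Using S = n/2 × [2a + (n-1)d]
6084 = n/2 × [2(29) + (n-1)(8)]
6084 = n/2 × [58 + 8n - 8]
12168 = n × [50 + 8n]
8n² + (50)n - 12168 = 0
Discriminant: Δ = (50)² - 4(8)(-12168) = 2500 + 389376 = 391876
√Δ = 626
n = [-(50) + √Δ] / (2·8) = (-50 + 626) / 16 = 576 / 16 = 36
(The negative root is discarded since n must be a positive integer.)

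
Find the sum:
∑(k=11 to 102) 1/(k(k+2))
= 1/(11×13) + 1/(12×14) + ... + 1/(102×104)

Partial fractions: 1/(k(k+2)) = (1/2)[1/k - 1/(k+2)]
Telescoping leaves the first two and last two terms:
= (1/2)[1/11 + 1/12 - 1/103 - 1/104]
= 54763/706992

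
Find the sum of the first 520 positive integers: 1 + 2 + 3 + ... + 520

Formula: ∑k = n(n+1)/2
= 520×521/2
= 270920/2
= 135460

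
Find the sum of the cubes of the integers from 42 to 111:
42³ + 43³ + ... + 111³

Use ∑_{k=1}^{n} k³ = [n(n+1)/2]², then subtract the first 41 terms.
∑_{k=1}^{111} k³ = [111×112/2]² = 6216² = 38638656
∑_{k=1}^{41} k³ = [41×42/2]² = 861² = 741321
∑_{k=42}^{111} k³ = 38638656 - 741321 = 37897335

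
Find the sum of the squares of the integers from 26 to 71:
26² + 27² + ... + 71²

Use ∑_{k=1}^{n} k² = n(n+1)(2n+1)/6, then subtract the first 25 terms.
∑_{k=1}^{71} k² = 71×72×143/6 = 121836
∑_{k=1}^{25} k² = 25×26×51/6 = 5525
∑_{k=26}^{71} k² = 121836 - 5525 = 116311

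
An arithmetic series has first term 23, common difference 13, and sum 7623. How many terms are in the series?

Using S = n/2 × [2a + (n-1)d]
7623 = n/2 × [2(23) + (n-1)(13)]
7623 = n/2 × [46 + 13n - 13]
15246 = n × [33 + 13n]
13n² + (33)n - 15246 = 0
Discriminant: Δ = (33)² - 4(13)(-15246) = 1089 + 792792 = 793881
√Δ = 891
n = [-(33) + √Δ] / (2·13) = (-33 + 891) / 26 = 858 / 26 = 33
(The negative root is discarded since n must be a positive integer.)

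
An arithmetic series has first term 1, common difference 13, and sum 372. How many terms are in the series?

Using S = n/2 × [2a + (n-1)d]
372 = n/2 × [2(1) + (n-1)(13)]
372 = n/2 × [2 + 13n - 13]
744 = n × [-11 + 13n]
13n² + (-11)n - 744 = 0
Discriminant: Δ = (-11)² - 4(13)(-744) = 121 + 38688 = 38809
√Δ = 197
n = [-(-11) + √Δ] / (2·13) = (11 + 197) / 26 = 208 / 26 = 8
(The negative root is discarded since n must be a positive integer.)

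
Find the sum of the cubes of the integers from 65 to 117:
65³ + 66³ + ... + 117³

Use ∑_{k=1}^{n} k³ = [n(n+1)/2]², then subtract the first 64 terms.
∑_{k=1}^{117} k³ = [117×118/2]² = 6903² = 47651409
∑_{k=1}^{64} k³ = [64×65/2]² = 2080² = 4326400
∑_{k=65}^{117} k³ = 47651409 - 4326400 = 43325009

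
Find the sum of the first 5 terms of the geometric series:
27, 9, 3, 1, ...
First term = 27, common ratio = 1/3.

Sₙ = a(1 - rⁿ) / (1 - r)
S_5 = 27(1 - (1/3)^5) / (1 - (1/3))
S_5 = 27(1 - (1/243)) / (2/3)
S_5 = 121/3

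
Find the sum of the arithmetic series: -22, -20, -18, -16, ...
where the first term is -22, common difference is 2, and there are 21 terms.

Sₙ = n/2 × (first + last)
Last term = a + (n-1)d = -22 + (21-1)×2 = 18
S_21 = 21/2 × (-22 + 18)
S_21 = 21/2 × (-4) = -42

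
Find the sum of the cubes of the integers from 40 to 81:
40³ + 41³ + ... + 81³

Use ∑_{k=1}^{n} k³ = [n(n+1)/2]², then subtract the first 39 terms.
∑_{k=1}^{81} k³ = [81×82/2]² = 3321² = 11029041
∑_{k=1}^{39} k³ = [39×40/2]² = 780² = 608400
∑_{k=40}^{81} k³ = 11029041 - 608400 = 10420641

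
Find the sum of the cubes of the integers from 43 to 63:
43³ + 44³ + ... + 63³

Use ∑_{k=1}^{n} k³ = [n(n+1)/2]², then subtract the first 42 terms.
∑_{k=1}^{63} k³ = [63×64/2]² = 2016² = 4064256
∑_{k=1}^{42} k³ = [42×43/2]² = 903² = 815409
∑_{k=43}^{63} k³ = 4064256 - 815409 = 3248847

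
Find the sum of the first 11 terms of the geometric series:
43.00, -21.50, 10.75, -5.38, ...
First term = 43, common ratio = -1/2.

Sₙ = a(1 - rⁿ) / (1 - r)
S_11 = 43(1 - (-1/2)^11) / (1 - (-1/2))
S_11 = 43(1 - (-1/2048)) / (3/2)
S_11 = 29369/1024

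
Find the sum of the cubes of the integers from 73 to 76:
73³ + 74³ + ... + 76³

Use ∑_{k=1}^{n} k³ = [n(n+1)/2]², then subtract the first 72 terms.
∑_{k=1}^{76} k³ = [76×77/2]² = 2926² = 8561476
∑_{k=1}^{72} k³ = [72×73/2]² = 2628² = 6906384
∑_{k=73}^{76} k³ = 8561476 - 6906384 = 1655092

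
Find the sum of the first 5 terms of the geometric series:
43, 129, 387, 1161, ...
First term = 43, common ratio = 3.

Sₙ = a(1 - rⁿ) / (1 - r)
S_5 = 43(1 - 3^5) / (1 - 3)
S_5 = 43(1 - 243) / (-2)
S_5 = 5203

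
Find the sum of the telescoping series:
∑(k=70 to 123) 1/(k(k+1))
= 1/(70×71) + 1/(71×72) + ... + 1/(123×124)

Partial fractions: 1/(k(k+1)) = 1/k - 1/(k+1)
The series telescopes:
= (1/70 - 1/71) + (1/71 - 1/72) + ... + (1/123 - 1/124)
= 1/70 - 1/124
= 27/4340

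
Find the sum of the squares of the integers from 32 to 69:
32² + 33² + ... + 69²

Use ∑_{k=1}^{n} k² = n(n+1)(2n+1)/6, then subtract the first 31 terms.
∑_{k=1}^{69} k² = 69×70×139/6 = 111895
∑_{k=1}^{31} k² = 31×32×63/6 = 10416
∑_{k=32}^{69} k² = 111895 - 10416 = 101479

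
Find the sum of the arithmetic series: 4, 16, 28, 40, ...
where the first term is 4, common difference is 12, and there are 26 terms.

Sₙ = n/2 × (first + last)
Last term = a + (n-1)d = 4 + (26-1)×12 = 304
S_26 = 26/2 × (4 + 304)
S_26 = 26/2 × 308 = 4004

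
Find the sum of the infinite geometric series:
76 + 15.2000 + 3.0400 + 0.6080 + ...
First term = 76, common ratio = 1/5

For |r| < 1, S = a / (1 - r)
S = 76 / (1 - (1/5))
S = 76 / (4/5)
S = 95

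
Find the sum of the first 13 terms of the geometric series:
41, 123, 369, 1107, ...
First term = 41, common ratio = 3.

Sₙ = a(1 - rⁿ) / (1 - r)
S_13 = 41(1 - 3^13) / (1 - 3)
S_13 = 41(1 - 1594323) / (-2)
S_13 = 32683601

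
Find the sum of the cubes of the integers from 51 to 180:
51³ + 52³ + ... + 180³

Use ∑_{k=1}^{n} k³ = [n(n+1)/2]², then subtract the first 50 terms.
∑_{k=1}^{180} k³ = [180×181/2]² = 16290² = 265364100
∑_{k=1}^{50} k³ = [50×51/2]² = 1275² = 1625625
∑_{k=51}^{180} k³ = 265364100 - 1625625 = 263738475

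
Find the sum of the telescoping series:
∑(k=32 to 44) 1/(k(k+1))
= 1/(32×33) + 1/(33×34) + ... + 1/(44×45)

Partial fractions: 1/(k(k+1)) = 1/k - 1/(k+1)
The series telescopes:
= (1/32 - 1/33) + (1/33 - 1/34) + ... + (1/44 - 1/45)
= 1/32 - 1/45
= 13/1440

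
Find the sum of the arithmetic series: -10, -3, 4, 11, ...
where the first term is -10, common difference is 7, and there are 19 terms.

Sₙ = n/2 × (first + last)
Last term = a + (n-1)d = -10 + (19-1)×7 = 116
S_19 = 19/2 × (-10 + 116)
S_19 = 19/2 × 106 = 1007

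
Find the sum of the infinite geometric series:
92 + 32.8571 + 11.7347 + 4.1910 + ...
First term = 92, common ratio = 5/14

For |r| < 1, S = a / (1 - r)
S = 92 / (1 - (5/14))
S = 92 / (9/14)
S = 1288/9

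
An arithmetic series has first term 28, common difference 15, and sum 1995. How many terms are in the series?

Using S = n/2 × [2a + (n-1)d]
1995 = n/2 × [2(28) + (n-1)(15)]
1995 = n/2 × [56 + 15n - 15]
3990 = n × [41 + 15n]
15n² + (41)n - 3990 = 0
Discriminant: Δ = (41)² - 4(15)(-3990) = 1681 + 239400 = 241081
√Δ = 491
n = [-(41) + √Δ] / (2·15) = (-41 + 491) / 30 = 450 / 30 = 15
(The negative root is discarded since n must be a positive integer.)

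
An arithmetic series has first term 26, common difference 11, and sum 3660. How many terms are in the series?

Using S = n/2 × [2a + (n-1)d]
3660 = n/2 × [2(26) + (n-1)(11)]
3660 = n/2 × [52 + 11n - 11]
7320 = n × [41 + 11n]
11n² + (41)n - 7320 = 0
Discriminant: Δ = (41)² - 4(11)(-7320) = 1681 + 322080 = 323761
√Δ = 569
n = [-(41) + √Δ] / (2·11) = (-41 + 569) / 22 = 528 / 22 = 24
(The negative root is discarded since n must be a positive integer.)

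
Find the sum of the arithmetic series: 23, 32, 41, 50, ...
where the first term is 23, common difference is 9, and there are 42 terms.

Sₙ = n/2 × (first + last)
Last term = a + (n-1)d = 23 + (42-1)×9 = 392
S_42 = 42/2 × (23 + 392)
S_42 = 42/2 × 415 = 8715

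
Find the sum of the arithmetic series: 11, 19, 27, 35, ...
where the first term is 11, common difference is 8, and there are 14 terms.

Sₙ = n/2 × (first + last)
Last term = a + (n-1)d = 11 + (14-1)×8 = 115
S_14 = 14/2 × (11 + 115)
S_14 = 14/2 × 126 = 882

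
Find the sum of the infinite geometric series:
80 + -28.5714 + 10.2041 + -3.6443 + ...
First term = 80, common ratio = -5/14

For |r| < 1, S = a / (1 - r)
S = 80 / (1 - (-5/14))
S = 80 / (19/14)
S = 1120/19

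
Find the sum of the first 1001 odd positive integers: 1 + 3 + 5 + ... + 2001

Sum of first n odd numbers = n²
= 1001²
= 1002001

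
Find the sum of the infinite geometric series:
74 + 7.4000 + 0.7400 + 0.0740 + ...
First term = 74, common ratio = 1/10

For |r| < 1, S = a / (1 - r)
S = 74 / (1 - (1/10))
S = 74 / (9/10)
S = 740/9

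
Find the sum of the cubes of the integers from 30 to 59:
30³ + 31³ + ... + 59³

Use ∑_{k=1}^{n} k³ = [n(n+1)/2]², then subtract the first 29 terms.
∑_{k=1}^{59} k³ = [59×60/2]² = 1770² = 3132900
∑_{k=1}^{29} k³ = [29×30/2]² = 435² = 189225
∑_{k=30}^{59} k³ = 3132900 - 189225 = 2943675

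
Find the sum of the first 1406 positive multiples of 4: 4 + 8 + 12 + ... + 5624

Factor out 4: = 4(1 + 2 + ... + 1406) = 4 × n(n+1)/2
= 4 × 1406×1407/2
= 4 × 989121
= 3956484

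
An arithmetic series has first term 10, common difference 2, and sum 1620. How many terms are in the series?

Using S = n/2 × [2a + (n-1)d]
1620 = n/2 × [2(10) + (n-1)(2)]
1620 = n/2 × [20 + 2n - 2]
3240 = n × [18 + 2n]
2n² + (18)n - 3240 = 0
Discriminant: Δ = (18)² - 4(2)(-3240) = 324 + 25920 = 26244
√Δ = 162
n = [-(18) + √Δ] / (2·2) = (-18 + 162) / 4 = 144 / 4 = 36
(The negative root is discarded since n must be a positive integer.)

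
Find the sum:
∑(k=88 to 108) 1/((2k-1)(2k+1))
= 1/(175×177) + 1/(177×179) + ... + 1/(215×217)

Partial fractions: 1/((2k-1)(2k+1)) = (1/2)[1/(2k-1) - 1/(2k+1)]
The series telescopes:
= (1/2)[1/175 - 1/217]
= 3/5425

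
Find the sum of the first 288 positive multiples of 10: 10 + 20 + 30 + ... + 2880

Factor out 10: = 10(1 + 2 + ... + 288) = 10 × n(n+1)/2
= 10 × 288×289/2
= 10 × 41616
= 416160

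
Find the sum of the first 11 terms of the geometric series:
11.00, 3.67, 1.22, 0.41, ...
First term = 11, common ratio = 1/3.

Sₙ = a(1 - rⁿ) / (1 - r)
S_11 = 11(1 - (1/3)^11) / (1 - (1/3))
S_11 = 11(1 - (1/177147)) / (2/3)
S_11 = 974303/59049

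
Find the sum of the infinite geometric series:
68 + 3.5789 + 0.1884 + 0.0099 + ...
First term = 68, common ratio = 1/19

For |r| < 1, S = a / (1 - r)
S = 68 / (1 - (1/19))
S = 68 / (18/19)
S = 646/9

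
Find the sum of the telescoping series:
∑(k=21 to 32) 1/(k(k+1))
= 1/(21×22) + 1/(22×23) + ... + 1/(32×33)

Partial fractions: 1/(k(k+1)) = 1/k - 1/(k+1)
The series telescopes:
= (1/21 - 1/22) + (1/22 - 1/23) + ... + (1/32 - 1/33)
= 1/21 - 1/33
= 4/231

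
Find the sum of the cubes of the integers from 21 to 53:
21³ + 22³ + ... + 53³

Use ∑_{k=1}^{n} k³ = [n(n+1)/2]², then subtract the first 20 terms.
∑_{k=1}^{53} k³ = [53×54/2]² = 1431² = 2047761
∑_{k=1}^{20} k³ = [20×21/2]² = 210² = 44100
∑_{k=21}^{53} k³ = 2047761 - 44100 = 2003661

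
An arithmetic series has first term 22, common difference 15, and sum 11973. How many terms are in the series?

Using S = n/2 × [2a + (n-1)d]
11973 = n/2 × [2(22) + (n-1)(15)]
11973 = n/2 × [44 + 15n - 15]
23946 = n × [29 + 15n]
15n² + (29)n - 23946 = 0
Discriminant: Δ = (29)² - 4(15)(-23946) = 841 + 1436760 = 1437601
√Δ = 1199
n = [-(29) + √Δ] / (2·15) = (-29 + 1199) / 30 = 1170 / 30 = 39
(The negative root is discarded since n must be a positive integer.)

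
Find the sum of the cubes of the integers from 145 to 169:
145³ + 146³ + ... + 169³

Use ∑_{k=1}^{n} k³ = [n(n+1)/2]², then subtract the first 144 terms.
∑_{k=1}^{169} k³ = [169×170/2]² = 14365² = 206353225
∑_{k=1}^{144} k³ = [144×145/2]² = 10440² = 108993600
∑_{k=145}^{169} k³ = 206353225 - 108993600 = 97359625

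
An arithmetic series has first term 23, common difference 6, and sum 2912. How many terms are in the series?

Using S = n/2 × [2a + (n-1)d]
2912 = n/2 × [2(23) + (n-1)(6)]
2912 = n/2 × [46 + 6n - 6]
5824 = n × [40 + 6n]
6n² + (40)n - 5824 = 0
Discriminant: Δ = (40)² - 4(6)(-5824) = 1600 + 139776 = 141376
√Δ = 376
n = [-(40) + √Δ] / (2·6) = (-40 + 376) / 12 = 336 / 12 = 28
(The negative root is discarded since n must be a positive integer.)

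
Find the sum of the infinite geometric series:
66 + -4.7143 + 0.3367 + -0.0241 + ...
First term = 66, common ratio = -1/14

For |r| < 1, S = a / (1 - r)
S = 66 / (1 - (-1/14))
S = 66 / (15/14)
S = 308/5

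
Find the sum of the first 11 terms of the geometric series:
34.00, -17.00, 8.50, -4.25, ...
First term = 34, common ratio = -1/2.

Sₙ = a(1 - rⁿ) / (1 - r)
S_11 = 34(1 - (-1/2)^11) / (1 - (-1/2))
S_11 = 34(1 - (-1/2048)) / (3/2)
S_11 = 11611/512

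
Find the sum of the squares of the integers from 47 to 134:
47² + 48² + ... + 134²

Use ∑_{k=1}^{n} k² = n(n+1)(2n+1)/6, then subtract the first 46 terms.
∑_{k=1}^{134} k² = 134×135×269/6 = 811035
∑_{k=1}^{46} k² = 46×47×93/6 = 33511
∑_{k=47}^{134} k² = 811035 - 33511 = 777524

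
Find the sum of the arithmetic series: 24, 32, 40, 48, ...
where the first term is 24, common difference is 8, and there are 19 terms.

Sₙ = n/2 × (first + last)
Last term = a + (n-1)d = 24 + (19-1)×8 = 168
S_19 = 19/2 × (24 + 168)
S_19 = 19/2 × 192 = 1824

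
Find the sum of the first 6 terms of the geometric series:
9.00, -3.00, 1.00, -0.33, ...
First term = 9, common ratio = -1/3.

Sₙ = a(1 - rⁿ) / (1 - r)
S_6 = 9(1 - (-1/3)^6) / (1 - (-1/3))
S_6 = 9(1 - (1/729)) / (4/3)
S_6 = 182/27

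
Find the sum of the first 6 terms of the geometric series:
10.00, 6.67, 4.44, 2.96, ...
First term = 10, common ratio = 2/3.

Sₙ = a(1 - rⁿ) / (1 - r)
S_6 = 10(1 - (2/3)^6) / (1 - (2/3))
S_6 = 10(1 - (64/729)) / (1/3)
S_6 = 6650/243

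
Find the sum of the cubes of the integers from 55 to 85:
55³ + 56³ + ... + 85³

Use ∑_{k=1}^{n} k³ = [n(n+1)/2]², then subtract the first 54 terms.
∑_{k=1}^{85} k³ = [85×86/2]² = 3655² = 13359025
∑_{k=1}^{54} k³ = [54×55/2]² = 1485² = 2205225
∑_{k=55}^{85} k³ = 13359025 - 2205225 = 11153800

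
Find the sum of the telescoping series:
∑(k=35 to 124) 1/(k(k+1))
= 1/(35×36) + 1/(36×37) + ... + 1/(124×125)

Partial fractions: 1/(k(k+1)) = 1/k - 1/(k+1)
The series telescopes:
= (1/35 - 1/36) + (1/36 - 1/37) + ... + (1/124 - 1/125)
= 1/35 - 1/125
= 18/875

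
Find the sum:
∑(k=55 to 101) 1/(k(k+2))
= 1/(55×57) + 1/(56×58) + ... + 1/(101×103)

Partial fractions: 1/(k(k+2)) = (1/2)[1/k - 1/(k+2)]
Telescoping leaves the first two and last two terms:
= (1/2)[1/55 + 1/56 - 1/102 - 1/103]
= 267383/32358480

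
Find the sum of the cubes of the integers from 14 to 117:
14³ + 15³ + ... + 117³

Use ∑_{k=1}^{n} k³ = [n(n+1)/2]², then subtract the first 13 terms.
∑_{k=1}^{117} k³ = [117×118/2]² = 6903² = 47651409
∑_{k=1}^{13} k³ = [13×14/2]² = 91² = 8281
∑_{k=14}^{117} k³ = 47651409 - 8281 = 47643128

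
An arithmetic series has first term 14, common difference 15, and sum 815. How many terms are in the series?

Using S = n/2 × [2a + (n-1)d]
815 = n/2 × [2(14) + (n-1)(15)]
815 = n/2 × [28 + 15n - 15]
1630 = n × [13 + 15n]
15n² + (13)n - 1630 = 0
Discriminant: Δ = (13)² - 4(15)(-1630) = 169 + 97800 = 97969
√Δ = 313
n = [-(13) + √Δ] / (2·15) = (-13 + 313) / 30 = 300 / 30 = 10
(The negative root is discarded since n must be a positive integer.)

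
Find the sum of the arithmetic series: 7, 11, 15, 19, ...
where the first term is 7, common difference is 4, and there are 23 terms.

Sₙ = n/2 × (first + last)
Last term = a + (n-1)d = 7 + (23-1)×4 = 95
S_23 = 23/2 × (7 + 95)
S_23 = 23/2 × 102 = 1173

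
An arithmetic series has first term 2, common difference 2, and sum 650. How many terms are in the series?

Using S = n/2 × [2a + (n-1)d]
650 = n/2 × [2(2) + (n-1)(2)]
650 = n/2 × [4 + 2n - 2]
1300 = n × [2 + 2n]
2n² + (2)n - 1300 = 0
Discriminant: Δ = (2)² - 4(2)(-1300) = 4 + 10400 = 10404
√Δ = 102
n = [-(2) + √Δ] / (2·2) = (-2 + 102) / 4 = 100 / 4 = 25
(The negative root is discarded since n must be a positive integer.)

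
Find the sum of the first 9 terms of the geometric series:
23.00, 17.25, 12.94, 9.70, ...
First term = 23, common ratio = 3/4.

Sₙ = a(1 - rⁿ) / (1 - r)
S_9 = 23(1 - (3/4)^9) / (1 - (3/4))
S_9 = 23(1 - (19683/262144)) / (1/4)
S_9 = 5576603/65536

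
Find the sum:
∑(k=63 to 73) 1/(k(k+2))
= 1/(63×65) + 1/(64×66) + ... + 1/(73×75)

Partial fractions: 1/(k(k+2)) = (1/2)[1/k - 1/(k+2)]
Telescoping leaves the first two and last two terms:
= (1/2)[1/63 + 1/64 - 1/74 - 1/75]
= 17347/7459200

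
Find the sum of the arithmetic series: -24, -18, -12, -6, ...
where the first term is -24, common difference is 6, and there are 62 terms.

Sₙ = n/2 × (first + last)
Last term = a + (n-1)d = -24 + (62-1)×6 = 342
S_62 = 62/2 × (-24 + 342)
S_62 = 62/2 × 318 = 9858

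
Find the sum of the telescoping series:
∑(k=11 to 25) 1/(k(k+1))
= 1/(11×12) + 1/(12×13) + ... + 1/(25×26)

Partial fractions: 1/(k(k+1)) = 1/k - 1/(k+1)
The series telescopes:
= (1/11 - 1/12) + (1/12 - 1/13) + ... + (1/25 - 1/26)
= 1/11 - 1/26
= 15/286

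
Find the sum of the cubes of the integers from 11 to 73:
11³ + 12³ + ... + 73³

Use ∑_{k=1}^{n} k³ = [n(n+1)/2]², then subtract the first 10 terms.
∑_{k=1}^{73} k³ = [73×74/2]² = 2701² = 7295401
∑_{k=1}^{10} k³ = [10×11/2]² = 55² = 3025
∑_{k=11}^{73} k³ = 7295401 - 3025 = 7292376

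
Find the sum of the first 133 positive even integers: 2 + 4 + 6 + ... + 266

Sum of first n even numbers = n(n+1)
= 133×134
= 17822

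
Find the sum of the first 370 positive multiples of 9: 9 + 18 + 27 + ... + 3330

Factor out 9: = 9(1 + 2 + ... + 370) = 9 × n(n+1)/2
= 9 × 370×371/2
= 9 × 68635
= 617715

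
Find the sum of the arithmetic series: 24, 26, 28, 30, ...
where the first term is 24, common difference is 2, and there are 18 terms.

Sₙ = n/2 × (first + last)
Last term = a + (n-1)d = 24 + (18-1)×2 = 58
S_18 = 18/2 × (24 + 58)
S_18 = 18/2 × 82 = 738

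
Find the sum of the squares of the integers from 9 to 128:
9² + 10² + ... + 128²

Use ∑_{k=1}^{n} k² = n(n+1)(2n+1)/6, then subtract the first 8 terms.
∑_{k=1}^{128} k² = 128×129×257/6 = 707264
∑_{k=1}^{8} k² = 8×9×17/6 = 204
∑_{k=9}^{128} k² = 707264 - 204 = 707060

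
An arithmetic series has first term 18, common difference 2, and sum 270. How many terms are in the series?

Using S = n/2 × [2a + (n-1)d]
270 = n/2 × [2(18) + (n-1)(2)]
270 = n/2 × [36 + 2n - 2]
540 = n × [34 + 2n]
2n² + (34)n - 540 = 0
Discriminant: Δ = (34)² - 4(2)(-540) = 1156 + 4320 = 5476
√Δ = 74
n = [-(34) + √Δ] / (2·2) = (-34 + 74) / 4 = 40 / 4 = 10
(The negative root is discarded since n must be a positive integer.)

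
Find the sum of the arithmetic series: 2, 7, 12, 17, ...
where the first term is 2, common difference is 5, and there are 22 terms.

Sₙ = n/2 × (first + last)
Last term = a + (n-1)d = 2 + (22-1)×5 = 107
S_22 = 22/2 × (2 + 107)
S_22 = 22/2 × 109 = 1199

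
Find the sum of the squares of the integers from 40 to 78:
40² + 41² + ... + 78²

Use ∑_{k=1}^{n} k² = n(n+1)(2n+1)/6, then subtract the first 39 terms.
∑_{k=1}^{78} k² = 78×79×157/6 = 161239
∑_{k=1}^{39} k² = 39×40×79/6 = 20540
∑_{k=40}^{78} k² = 161239 - 20540 = 140699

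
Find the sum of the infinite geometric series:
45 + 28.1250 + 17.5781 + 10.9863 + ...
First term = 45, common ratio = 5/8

For |r| < 1, S = a / (1 - r)
S = 45 / (1 - (5/8))
S = 45 / (3/8)
S = 120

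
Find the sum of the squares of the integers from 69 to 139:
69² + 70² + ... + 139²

Use ∑_{k=1}^{n} k² = n(n+1)(2n+1)/6, then subtract the first 68 terms.
∑_{k=1}^{139} k² = 139×140×279/6 = 904890
∑_{k=1}^{68} k² = 68×69×137/6 = 107134
∑_{k=69}^{139} k² = 904890 - 107134 = 797756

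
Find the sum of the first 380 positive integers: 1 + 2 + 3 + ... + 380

Formula: ∑k = n(n+1)/2
= 380×381/2
= 144780/2
= 72390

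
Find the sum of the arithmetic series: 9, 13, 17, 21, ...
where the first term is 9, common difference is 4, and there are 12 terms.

Sₙ = n/2 × (first + last)
Last term = a + (n-1)d = 9 + (12-1)×4 = 53
S_12 = 12/2 × (9 + 53)
S_12 = 12/2 × 62 = 372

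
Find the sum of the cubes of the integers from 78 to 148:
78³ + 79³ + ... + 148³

Use ∑_{k=1}^{n} k³ = [n(n+1)/2]², then subtract the first 77 terms.
∑_{k=1}^{148} k³ = [148×149/2]² = 11026² = 121572676
∑_{k=1}^{77} k³ = [77×78/2]² = 3003² = 9018009
∑_{k=78}^{148} k³ = 121572676 - 9018009 = 112554667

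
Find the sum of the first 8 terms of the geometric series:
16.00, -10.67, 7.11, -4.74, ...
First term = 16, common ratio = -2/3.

Sₙ = a(1 - rⁿ) / (1 - r)
S_8 = 16(1 - (-2/3)^8) / (1 - (-2/3))
S_8 = 16(1 - (256/6561)) / (5/3)
S_8 = 20176/2187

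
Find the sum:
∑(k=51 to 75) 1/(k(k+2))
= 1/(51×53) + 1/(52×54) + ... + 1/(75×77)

Partial fractions: 1/(k(k+2)) = (1/2)[1/k - 1/(k+2)]
Telescoping leaves the first two and last two terms:
= (1/2)[1/51 + 1/52 - 1/76 - 1/77]
= 24625/3879876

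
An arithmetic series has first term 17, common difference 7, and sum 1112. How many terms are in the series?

Using S = n/2 × [2a + (n-1)d]
1112 = n/2 × [2(17) + (n-1)(7)]
1112 = n/2 × [34 + 7n - 7]
2224 = n × [27 + 7n]
7n² + (27)n - 2224 = 0
Discriminant: Δ = (27)² - 4(7)(-2224) = 729 + 62272 = 63001
√Δ = 251
n = [-(27) + √Δ] / (2·7) = (-27 + 251) / 14 = 224 / 14 = 16
(The negative root is discarded since n must be a positive integer.)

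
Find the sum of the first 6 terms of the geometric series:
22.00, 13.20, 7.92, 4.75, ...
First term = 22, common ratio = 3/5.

Sₙ = a(1 - rⁿ) / (1 - r)
S_6 = 22(1 - (3/5)^6) / (1 - (3/5))
S_6 = 22(1 - (729/15625)) / (2/5)
S_6 = 163856/3125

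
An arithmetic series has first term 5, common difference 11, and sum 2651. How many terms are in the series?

Using S = n/2 × [2a + (n-1)d]
2651 = n/2 × [2(5) + (n-1)(11)]
2651 = n/2 × [10 + 11n - 11]
5302 = n × [-1 + 11n]
11n² + (-1)n - 5302 = 0
Discriminant: Δ = (-1)² - 4(11)(-5302) = 1 + 233288 = 233289
√Δ = 483
n = [-(-1) + √Δ] / (2·11) = (1 + 483) / 22 = 484 / 22 = 22
(The negative root is discarded since n must be a positive integer.)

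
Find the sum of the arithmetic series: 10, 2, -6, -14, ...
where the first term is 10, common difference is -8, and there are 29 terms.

Sₙ = n/2 × (first + last)
Last term = a + (n-1)d = 10 + (29-1)×(-8) = -214
S_29 = 29/2 × (10 + (-214))
S_29 = 29/2 × (-204) = -2958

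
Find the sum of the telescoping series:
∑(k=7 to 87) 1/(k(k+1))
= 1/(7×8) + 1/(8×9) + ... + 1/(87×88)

Partial fractions: 1/(k(k+1)) = 1/k - 1/(k+1)
The series telescopes:
= (1/7 - 1/8) + (1/8 - 1/9) + ... + (1/87 - 1/88)
= 1/7 - 1/88
= 81/616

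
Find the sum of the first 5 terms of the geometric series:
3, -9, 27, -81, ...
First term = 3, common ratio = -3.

Sₙ = a(1 - rⁿ) / (1 - r)
S_5 = 3(1 - (-3)^5) / (1 - (-3))
S_5 = 3(1 - (-243)) / (4)
S_5 = 183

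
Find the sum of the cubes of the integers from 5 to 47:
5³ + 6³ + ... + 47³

Use ∑_{k=1}^{n} k³ = [n(n+1)/2]², then subtract the first 4 terms.
∑_{k=1}^{47} k³ = [47×48/2]² = 1128² = 1272384
∑_{k=1}^{4} k³ = [4×5/2]² = 10² = 100
∑_{k=5}^{47} k³ = 1272384 - 100 = 1272284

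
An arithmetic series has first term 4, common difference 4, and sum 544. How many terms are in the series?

Using S = n/2 × [2a + (n-1)d]
544 = n/2 × [2(4) + (n-1)(4)]
544 = n/2 × [8 + 4n - 4]
1088 = n × [4 + 4n]
4n² + (4)n - 1088 = 0
Discriminant: Δ = (4)² - 4(4)(-1088) = 16 + 17408 = 17424
√Δ = 132
n = [-(4) + √Δ] / (2·4) = (-4 + 132) / 8 = 128 / 8 = 16
(The negative root is discarded since n must be a positive integer.)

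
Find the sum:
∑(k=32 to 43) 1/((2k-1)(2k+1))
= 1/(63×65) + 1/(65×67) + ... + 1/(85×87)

Partial fractions: 1/((2k-1)(2k+1)) = (1/2)[1/(2k-1) - 1/(2k+1)]
The series telescopes:
= (1/2)[1/63 - 1/87]
= 4/1827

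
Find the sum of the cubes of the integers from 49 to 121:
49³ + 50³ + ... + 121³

Use ∑_{k=1}^{n} k³ = [n(n+1)/2]², then subtract the first 48 terms.
∑_{k=1}^{121} k³ = [121×122/2]² = 7381² = 54479161
∑_{k=1}^{48} k³ = [48×49/2]² = 1176² = 1382976
∑_{k=49}^{121} k³ = 54479161 - 1382976 = 53096185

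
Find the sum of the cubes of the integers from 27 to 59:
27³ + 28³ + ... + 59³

Use ∑_{k=1}^{n} k³ = [n(n+1)/2]², then subtract the first 26 terms.
∑_{k=1}^{59} k³ = [59×60/2]² = 1770² = 3132900
∑_{k=1}^{26} k³ = [26×27/2]² = 351² = 123201
∑_{k=27}^{59} k³ = 3132900 - 123201 = 3009699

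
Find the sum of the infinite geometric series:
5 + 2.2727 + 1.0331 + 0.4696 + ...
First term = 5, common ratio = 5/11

For |r| < 1, S = a / (1 - r)
S = 5 / (1 - (5/11))
S = 5 / (6/11)
S = 55/6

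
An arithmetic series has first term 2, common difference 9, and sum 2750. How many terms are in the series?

Using S = n/2 × [2a + (n-1)d]
2750 = n/2 × [2(2) + (n-1)(9)]
2750 = n/2 × [4 + 9n - 9]
5500 = n × [-5 + 9n]
9n² + (-5)n - 5500 = 0
Discriminant: Δ = (-5)² - 4(9)(-5500) = 25 + 198000 = 198025
√Δ = 445
n = [-(-5) + √Δ] / (2·9) = (5 + 445) / 18 = 450 / 18 = 25
(The negative root is discarded since n must be a positive integer.)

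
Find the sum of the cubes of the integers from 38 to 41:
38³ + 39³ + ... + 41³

Use ∑_{k=1}^{n} k³ = [n(n+1)/2]², then subtract the first 37 terms.
∑_{k=1}^{41} k³ = [41×42/2]² = 861² = 741321
∑_{k=1}^{37} k³ = [37×38/2]² = 703² = 494209
∑_{k=38}^{41} k³ = 741321 - 494209 = 247112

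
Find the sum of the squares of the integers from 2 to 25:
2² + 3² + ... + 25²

Use ∑_{k=1}^{n} k² = n(n+1)(2n+1)/6, then subtract the first 1 terms.
∑_{k=1}^{25} k² = 25×26×51/6 = 5525
∑_{k=1}^{1} k² = 1×2×3/6 = 1
∑_{k=2}^{25} k² = 5525 - 1 = 5524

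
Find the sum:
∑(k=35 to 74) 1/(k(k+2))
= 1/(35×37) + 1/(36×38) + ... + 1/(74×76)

Partial fractions: 1/(k(k+2)) = (1/2)[1/k - 1/(k+2)]
Telescoping leaves the first two and last two terms:
= (1/2)[1/35 + 1/36 - 1/75 - 1/76]
= 1787/119700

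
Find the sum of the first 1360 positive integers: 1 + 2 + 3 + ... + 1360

Formula: ∑k = n(n+1)/2
= 1360×1361/2
= 1850960/2
= 925480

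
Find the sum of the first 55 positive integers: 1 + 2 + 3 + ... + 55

Formula: ∑k = n(n+1)/2
= 55×56/2
= 3080/2
= 1540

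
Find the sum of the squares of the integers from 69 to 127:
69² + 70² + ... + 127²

Use ∑_{k=1}^{n} k² = n(n+1)(2n+1)/6, then subtract the first 68 terms.
∑_{k=1}^{127} k² = 127×128×255/6 = 690880
∑_{k=1}^{68} k² = 68×69×137/6 = 107134
∑_{k=69}^{127} k² = 690880 - 107134 = 583746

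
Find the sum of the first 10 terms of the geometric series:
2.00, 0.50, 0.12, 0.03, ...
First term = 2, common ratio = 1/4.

Sₙ = a(1 - rⁿ) / (1 - r)
S_10 = 2(1 - (1/4)^10) / (1 - (1/4))
S_10 = 2(1 - (1/1048576)) / (3/4)
S_10 = 349525/131072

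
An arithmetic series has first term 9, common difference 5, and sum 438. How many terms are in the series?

Using S = n/2 × [2a + (n-1)d]
438 = n/2 × [2(9) + (n-1)(5)]
438 = n/2 × [18 + 5n - 5]
876 = n × [13 + 5n]
5n² + (13)n - 876 = 0
Discriminant: Δ = (13)² - 4(5)(-876) = 169 + 17520 = 17689
√Δ = 133
n = [-(13) + √Δ] / (2·5) = (-13 + 133) / 10 = 120 / 10 = 12
(The negative root is discarded since n must be a positive integer.)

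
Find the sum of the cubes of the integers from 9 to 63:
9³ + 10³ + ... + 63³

Use ∑_{k=1}^{n} k³ = [n(n+1)/2]², then subtract the first 8 terms.
∑_{k=1}^{63} k³ = [63×64/2]² = 2016² = 4064256
∑_{k=1}^{8} k³ = [8×9/2]² = 36² = 1296
∑_{k=9}^{63} k³ = 4064256 - 1296 = 4062960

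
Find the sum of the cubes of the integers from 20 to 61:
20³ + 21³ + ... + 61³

Use ∑_{k=1}^{n} k³ = [n(n+1)/2]², then subtract the first 19 terms.
∑_{k=1}^{61} k³ = [61×62/2]² = 1891² = 3575881
∑_{k=1}^{19} k³ = [19×20/2]² = 190² = 36100
∑_{k=20}^{61} k³ = 3575881 - 36100 = 3539781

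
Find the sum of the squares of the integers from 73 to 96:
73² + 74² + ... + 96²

Use ∑_{k=1}^{n} k² = n(n+1)(2n+1)/6, then subtract the first 72 terms.
∑_{k=1}^{96} k² = 96×97×193/6 = 299536
∑_{k=1}^{72} k² = 72×73×145/6 = 127020
∑_{k=73}^{96} k² = 299536 - 127020 = 172516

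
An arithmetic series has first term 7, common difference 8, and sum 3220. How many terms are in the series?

Using S = n/2 × [2a + (n-1)d]
3220 = n/2 × [2(7) + (n-1)(8)]
3220 = n/2 × [14 + 8n - 8]
6440 = n × [6 + 8n]
8n² + (6)n - 6440 = 0
Discriminant: Δ = (6)² - 4(8)(-6440) = 36 + 206080 = 206116
√Δ = 454
n = [-(6) + √Δ] / (2·8) = (-6 + 454) / 16 = 448 / 16 = 28
(The negative root is discarded since n must be a positive integer.)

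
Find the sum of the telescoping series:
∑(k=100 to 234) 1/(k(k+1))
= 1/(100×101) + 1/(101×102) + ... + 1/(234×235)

Partial fractions: 1/(k(k+1)) = 1/k - 1/(k+1)
The series telescopes:
= (1/100 - 1/101) + (1/101 - 1/102) + ... + (1/234 - 1/235)
= 1/100 - 1/235
= 27/4700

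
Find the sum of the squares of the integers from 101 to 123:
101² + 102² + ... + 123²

Use ∑_{k=1}^{n} k² = n(n+1)(2n+1)/6, then subtract the first 100 terms.
∑_{k=1}^{123} k² = 123×124×247/6 = 627874
∑_{k=1}^{100} k² = 100×101×201/6 = 338350
∑_{k=101}^{123} k² = 627874 - 338350 = 289524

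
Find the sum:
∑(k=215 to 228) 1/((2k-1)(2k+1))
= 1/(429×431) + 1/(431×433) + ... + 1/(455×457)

Partial fractions: 1/((2k-1)(2k+1)) = (1/2)[1/(2k-1) - 1/(2k+1)]
The series telescopes:
= (1/2)[1/429 - 1/457]
= 14/196053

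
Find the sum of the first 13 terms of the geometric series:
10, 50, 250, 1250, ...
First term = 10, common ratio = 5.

Sₙ = a(1 - rⁿ) / (1 - r)
S_13 = 10(1 - 5^13) / (1 - 5)
S_13 = 10(1 - 1220703125) / (-4)
S_13 = 3051757810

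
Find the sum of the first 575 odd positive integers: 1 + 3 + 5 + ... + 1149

Sum of first n odd numbers = n²
= 575²
= 330625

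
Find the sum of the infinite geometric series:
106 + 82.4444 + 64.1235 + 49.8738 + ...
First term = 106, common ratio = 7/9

For |r| < 1, S = a / (1 - r)
S = 106 / (1 - (7/9))
S = 106 / (2/9)
S = 477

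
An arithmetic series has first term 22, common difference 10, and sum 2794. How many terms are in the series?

Using S = n/2 × [2a + (n-1)d]
2794 = n/2 × [2(22) + (n-1)(10)]
2794 = n/2 × [44 + 10n - 10]
5588 = n × [34 + 10n]
10n² + (34)n - 5588 = 0
Discriminant: Δ = (34)² - 4(10)(-5588) = 1156 + 223520 = 224676
√Δ = 474
n = [-(34) + √Δ] / (2·10) = (-34 + 474) / 20 = 440 / 20 = 22
(The negative root is discarded since n must be a positive integer.)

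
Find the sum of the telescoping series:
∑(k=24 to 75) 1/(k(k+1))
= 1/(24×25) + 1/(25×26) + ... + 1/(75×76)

Partial fractions: 1/(k(k+1)) = 1/k - 1/(k+1)
The series telescopes:
= (1/24 - 1/25) + (1/25 - 1/26) + ... + (1/75 - 1/76)
= 1/24 - 1/76
= 13/456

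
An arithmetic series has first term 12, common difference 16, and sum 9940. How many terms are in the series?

Using S = n/2 × [2a + (n-1)d]
9940 = n/2 × [2(12) + (n-1)(16)]
9940 = n/2 × [24 + 16n - 16]
19880 = n × [8 + 16n]
16n² + (8)n - 19880 = 0
Discriminant: Δ = (8)² - 4(16)(-19880) = 64 + 1272320 = 1272384
√Δ = 1128
n = [-(8) + √Δ] / (2·16) = (-8 + 1128) / 32 = 1120 / 32 = 35
(The negative root is discarded since n must be a positive integer.)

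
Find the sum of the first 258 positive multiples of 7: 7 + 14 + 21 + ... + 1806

Factor out 7: = 7(1 + 2 + ... + 258) = 7 × n(n+1)/2
= 7 × 258×259/2
= 7 × 33411
= 233877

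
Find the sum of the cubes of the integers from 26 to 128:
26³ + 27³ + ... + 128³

Use ∑_{k=1}^{n} k³ = [n(n+1)/2]², then subtract the first 25 terms.
∑_{k=1}^{128} k³ = [128×129/2]² = 8256² = 68161536
∑_{k=1}^{25} k³ = [25×26/2]² = 325² = 105625
∑_{k=26}^{128} k³ = 68161536 - 105625 = 68055911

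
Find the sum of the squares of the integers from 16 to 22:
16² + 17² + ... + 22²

Use ∑_{k=1}^{n} k² = n(n+1)(2n+1)/6, then subtract the first 15 terms.
∑_{k=1}^{22} k² = 22×23×45/6 = 3795
∑_{k=1}^{15} k² = 15×16×31/6 = 1240
∑_{k=16}^{22} k² = 3795 - 1240 = 2555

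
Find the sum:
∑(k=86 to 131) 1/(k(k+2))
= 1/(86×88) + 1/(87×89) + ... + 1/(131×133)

Partial fractions: 1/(k(k+2)) = (1/2)[1/k - 1/(k+2)]
Telescoping leaves the first two and last two terms:
= (1/2)[1/86 + 1/87 - 1/132 - 1/133]
= 58581/14594888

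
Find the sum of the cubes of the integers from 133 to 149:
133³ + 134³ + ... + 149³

Use ∑_{k=1}^{n} k³ = [n(n+1)/2]², then subtract the first 132 terms.
∑_{k=1}^{149} k³ = [149×150/2]² = 11175² = 124880625
∑_{k=1}^{132} k³ = [132×133/2]² = 8778² = 77053284
∑_{k=133}^{149} k³ = 124880625 - 77053284 = 47827341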